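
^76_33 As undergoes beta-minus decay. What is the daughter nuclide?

Se-76

Beta-minus decay: mass number changes by +0, atomic number by +1.
A: 76 = 76; Z: 33 + 1 = 34.
Z = 34 is selenium, so the daughter is ^76_34 Se.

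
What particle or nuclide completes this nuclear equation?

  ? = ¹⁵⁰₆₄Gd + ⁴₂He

Dy-154

Conserve mass number: A = 150 + 4, so A = 154.
Conserve atomic number: Z = 64 + 2, so Z = 66.
Z = 66 is dysprosium, so the species is ¹⁵⁴₆₆Dy.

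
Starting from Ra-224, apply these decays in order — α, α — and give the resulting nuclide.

Start: (A, Z) = (224, 88).
After α: (220, 86).
After α: (216, 84).
Z = 84 is polonium.

Po-216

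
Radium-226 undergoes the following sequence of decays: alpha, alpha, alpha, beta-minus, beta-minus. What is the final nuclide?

Po-214

Start: (A, Z) = (226, 88).
After α: (222, 86).
After α: (218, 84).
After α: (214, 82).
After β⁻: (214, 83).
After β⁻: (214, 84).
Z = 84 is polonium.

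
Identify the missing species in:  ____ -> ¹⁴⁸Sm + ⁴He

Gd-152

Conserve mass number: A = 148 + 4, so A = 152.
Conserve atomic number: Z = 62 + 2, so Z = 64.
Z = 64 is gadolinium, so the species is ¹⁵²Gd.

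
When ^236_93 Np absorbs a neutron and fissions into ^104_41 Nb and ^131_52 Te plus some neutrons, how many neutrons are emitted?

2

Conserve mass number: 237 = 104 + 131 + k, so k = 237 − 235 = 2.
Check atomic number: 93 = 41 + 52 + 0 = 93. ✓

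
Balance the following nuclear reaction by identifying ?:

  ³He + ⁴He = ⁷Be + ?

Conserve mass number: 3 + 4 = 7 + A, so A = 0.
Conserve atomic number: 2 + 2 = 4 + Z, so Z = 0.
A = 0 and Z = 0 is γ — a gamma ray.

gamma ray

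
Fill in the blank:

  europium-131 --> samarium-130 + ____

proton

Conserve mass number: 131 = 130 + A, so A = 1.
Conserve atomic number: 63 = 62 + Z, so Z = 1.
A = 1 and Z = 1 is hydrogen-1 — a proton.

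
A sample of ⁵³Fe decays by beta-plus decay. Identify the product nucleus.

Beta-plus decay: mass number changes by +0, atomic number by -1.
A: 53 = 53; Z: 26 − 1 = 25.
Z = 25 is manganese, so the daughter is ⁵³Mn.

Mn-53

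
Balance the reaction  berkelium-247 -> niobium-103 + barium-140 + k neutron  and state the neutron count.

4

Conserve mass number: 247 = 103 + 140 + k, so k = 247 − 243 = 4.
Check atomic number: 97 = 41 + 56 + 0 = 97. ✓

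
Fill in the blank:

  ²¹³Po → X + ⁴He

Pb-209

Conserve mass number: 213 = A + 4, so A = 209.
Conserve atomic number: 84 = Z + 2, so Z = 82.
Z = 82 is lead, so the species is ²⁰⁹Pb.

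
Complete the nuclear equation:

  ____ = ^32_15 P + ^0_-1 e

Conserve mass number: A = 32 + 0, so A = 32.
Conserve atomic number: Z = 15 − 1, so Z = 14.
Z = 14 is silicon, so the species is ^32_14 Si.

Si-32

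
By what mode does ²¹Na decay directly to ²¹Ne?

ΔA = 21 − 21 = 0; ΔZ = 10 − 11 = -1.
A is unchanged and Z drops by 1 — a proton has become a neutron (β⁺ emission or electron capture).

beta-plus decay or electron capture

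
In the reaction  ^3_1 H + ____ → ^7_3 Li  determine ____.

alpha particle

Conserve mass number: 3 + A = 7, so A = 4.
Conserve atomic number: 1 + Z = 3, so Z = 2.
A = 4 and Z = 2 is ^4_2 He — an alpha particle.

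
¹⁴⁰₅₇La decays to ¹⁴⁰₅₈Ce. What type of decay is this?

beta-minus decay

ΔA = 140 − 140 = 0; ΔZ = 58 − 57 = +1.
A is unchanged and Z rises by 1 — a neutron has become a proton (β⁻ decay).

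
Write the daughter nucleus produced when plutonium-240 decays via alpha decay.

Alpha decay: mass number changes by -4, atomic number by -2.
A: 240 − 4 = 236; Z: 94 − 2 = 92.
Z = 92 is uranium, so the daughter is uranium-236.

U-236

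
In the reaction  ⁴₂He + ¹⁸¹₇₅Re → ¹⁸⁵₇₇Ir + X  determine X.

gamma ray

Conserve mass number: 4 + 181 = 185 + A, so A = 0.
Conserve atomic number: 2 + 75 = 77 + Z, so Z = 0.
A = 0 and Z = 0 is ⁰₀γ — a gamma ray.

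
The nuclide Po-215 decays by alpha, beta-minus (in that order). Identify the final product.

Bi-211

Start: (A, Z) = (215, 84).
After α: (211, 82).
After β⁻: (211, 83).
Z = 83 is bismuth.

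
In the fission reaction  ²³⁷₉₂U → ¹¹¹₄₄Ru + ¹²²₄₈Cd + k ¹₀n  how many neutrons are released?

4

Conserve mass number: 237 = 111 + 122 + k, so k = 237 − 233 = 4.
Check atomic number: 92 = 44 + 48 + 0 = 92. ✓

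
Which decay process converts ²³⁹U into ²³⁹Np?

ΔA = 239 − 239 = 0; ΔZ = 93 − 92 = +1.
A is unchanged and Z rises by 1 — a neutron has become a proton (β⁻ decay).

beta-minus decay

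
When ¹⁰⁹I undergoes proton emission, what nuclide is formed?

Proton emission: mass number changes by -1, atomic number by -1.
A: 109 − 1 = 108; Z: 53 − 1 = 52.
Z = 52 is tellurium, so the daughter is ¹⁰⁸Te.

Te-108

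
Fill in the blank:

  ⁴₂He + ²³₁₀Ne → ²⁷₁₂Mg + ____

Conserve mass number: 4 + 23 = 27 + A, so A = 0.
Conserve atomic number: 2 + 10 = 12 + Z, so Z = 0.
A = 0 and Z = 0 is ⁰₀γ — a gamma ray.

gamma ray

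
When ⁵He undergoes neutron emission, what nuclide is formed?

Neutron emission: mass number changes by -1, atomic number by +0.
A: 5 − 1 = 4; Z: 2 = 2.
Z = 2 is helium, so the daughter is ⁴He.

He-4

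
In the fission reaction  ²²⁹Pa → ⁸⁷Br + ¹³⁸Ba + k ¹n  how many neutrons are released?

Conserve mass number: 229 = 87 + 138 + k, so k = 229 − 225 = 4.
Check atomic number: 91 = 35 + 56 + 0 = 91. ✓

4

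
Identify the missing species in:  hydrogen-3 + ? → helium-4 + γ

Conserve mass number: 3 + A = 4 + 0, so A = 1.
Conserve atomic number: 1 + Z = 2 + 0, so Z = 1.
A = 1 and Z = 1 is hydrogen-1 — a proton.

proton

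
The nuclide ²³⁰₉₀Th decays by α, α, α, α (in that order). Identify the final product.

Pb-214

Start: (A, Z) = (230, 90).
After α: (226, 88).
After α: (222, 86).
After α: (218, 84).
After α: (214, 82).
Z = 82 is lead.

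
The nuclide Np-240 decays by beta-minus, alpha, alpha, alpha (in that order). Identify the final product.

Start: (A, Z) = (240, 93).
After β⁻: (240, 94).
After α: (236, 92).
After α: (232, 90).
After α: (228, 88).
Z = 88 is radium.

Ra-228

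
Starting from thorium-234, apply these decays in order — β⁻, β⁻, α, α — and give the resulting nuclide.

Start: (A, Z) = (234, 90).
After β⁻: (234, 91).
After β⁻: (234, 92).
After α: (230, 90).
After α: (226, 88).
Z = 88 is radium.

Ra-226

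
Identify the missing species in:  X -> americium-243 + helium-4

Conserve mass number: A = 243 + 4, so A = 247.
Conserve atomic number: Z = 95 + 2, so Z = 97.
Z = 97 is berkelium, so the species is berkelium-247.

Bk-247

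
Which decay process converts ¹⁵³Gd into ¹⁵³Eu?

beta-plus decay or electron capture

ΔA = 153 − 153 = 0; ΔZ = 63 − 64 = -1.
A is unchanged and Z drops by 1 — a proton has become a neutron (β⁺ emission or electron capture).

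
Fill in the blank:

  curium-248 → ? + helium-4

Pu-244

Conserve mass number: 248 = A + 4, so A = 244.
Conserve atomic number: 96 = Z + 2, so Z = 94.
Z = 94 is plutonium, so the species is plutonium-244.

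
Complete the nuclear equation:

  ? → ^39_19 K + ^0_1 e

Ca-39

Conserve mass number: A = 39 + 0, so A = 39.
Conserve atomic number: Z = 19 + 1, so Z = 20.
Z = 20 is calcium, so the species is ^39_20 Ca.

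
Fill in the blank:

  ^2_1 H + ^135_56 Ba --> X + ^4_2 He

Conserve mass number: 2 + 135 = A + 4, so A = 133.
Conserve atomic number: 1 + 56 = Z + 2, so Z = 55.
Z = 55 is caesium, so the species is ^133_55 Cs.

Cs-133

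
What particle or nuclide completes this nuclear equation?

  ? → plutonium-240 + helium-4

Conserve mass number: A = 240 + 4, so A = 244.
Conserve atomic number: Z = 94 + 2, so Z = 96.
Z = 96 is curium, so the species is curium-244.

Cm-244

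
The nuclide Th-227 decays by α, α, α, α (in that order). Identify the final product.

Pb-211

Start: (A, Z) = (227, 90).
After α: (223, 88).
After α: (219, 86).
After α: (215, 84).
After α: (211, 82).
Z = 82 is lead.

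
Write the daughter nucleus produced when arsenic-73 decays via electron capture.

Ge-73

Electron capture: mass number changes by +0, atomic number by -1.
A: 73 = 73; Z: 33 − 1 = 32.
Z = 32 is germanium, so the daughter is germanium-73.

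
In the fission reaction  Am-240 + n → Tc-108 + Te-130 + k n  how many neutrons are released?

Conserve mass number: 241 = 108 + 130 + k, so k = 241 − 238 = 3.
Check atomic number: 95 = 43 + 52 + 0 = 95. ✓

3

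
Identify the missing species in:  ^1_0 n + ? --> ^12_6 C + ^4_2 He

Conserve mass number: 1 + A = 12 + 4, so A = 15.
Conserve atomic number: 0 + Z = 6 + 2, so Z = 8.
Z = 8 is oxygen, so the species is ^15_8 O.

O-15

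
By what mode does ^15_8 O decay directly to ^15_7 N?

beta-plus decay or electron capture

ΔA = 15 − 15 = 0; ΔZ = 7 − 8 = -1.
A is unchanged and Z drops by 1 — a proton has become a neutron (β⁺ emission or electron capture).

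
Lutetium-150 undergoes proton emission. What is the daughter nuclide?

Proton emission: mass number changes by -1, atomic number by -1.
A: 150 − 1 = 149; Z: 71 − 1 = 70.
Z = 70 is ytterbium, so the daughter is ytterbium-149.

Yb-149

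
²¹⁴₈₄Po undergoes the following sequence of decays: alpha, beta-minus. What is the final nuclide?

Bi-210

Start: (A, Z) = (214, 84).
After α: (210, 82).
After β⁻: (210, 83).
Z = 83 is bismuth.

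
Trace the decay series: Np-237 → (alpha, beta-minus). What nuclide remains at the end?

Start: (A, Z) = (237, 93).
After α: (233, 91).
After β⁻: (233, 92).
Z = 92 is uranium.

U-233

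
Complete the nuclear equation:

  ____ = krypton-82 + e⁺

Conserve mass number: A = 82 + 0, so A = 82.
Conserve atomic number: Z = 36 + 1, so Z = 37.
Z = 37 is rubidium, so the species is rubidium-82.

Rb-82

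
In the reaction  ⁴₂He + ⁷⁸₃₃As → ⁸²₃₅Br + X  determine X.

Conserve mass number: 4 + 78 = 82 + A, so A = 0.
Conserve atomic number: 2 + 33 = 35 + Z, so Z = 0.
A = 0 and Z = 0 is ⁰₀γ — a gamma ray.

gamma ray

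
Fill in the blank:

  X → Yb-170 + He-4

Hf-174

Conserve mass number: A = 170 + 4, so A = 174.
Conserve atomic number: Z = 70 + 2, so Z = 72.
Z = 72 is hafnium, so the species is Hf-174.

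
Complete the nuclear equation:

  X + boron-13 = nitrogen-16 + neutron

alpha particle

Conserve mass number: A + 13 = 16 + 1, so A = 4.
Conserve atomic number: Z + 5 = 7 + 0, so Z = 2.
A = 4 and Z = 2 is helium-4 — an alpha particle.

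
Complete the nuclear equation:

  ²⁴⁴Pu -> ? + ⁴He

Conserve mass number: 244 = A + 4, so A = 240.
Conserve atomic number: 94 = Z + 2, so Z = 92.
Z = 92 is uranium, so the species is ²⁴⁰U.

U-240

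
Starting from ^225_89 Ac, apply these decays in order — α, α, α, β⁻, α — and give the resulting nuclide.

Pb-209

Start: (A, Z) = (225, 89).
After α: (221, 87).
After α: (217, 85).
After α: (213, 83).
After β⁻: (213, 84).
After α: (209, 82).
Z = 82 is lead.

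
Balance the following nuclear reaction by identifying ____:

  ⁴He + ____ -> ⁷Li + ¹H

Conserve mass number: 4 + A = 7 + 1, so A = 4.
Conserve atomic number: 2 + Z = 3 + 1, so Z = 2.
A = 4 and Z = 2 is ⁴He — an alpha particle.

alpha particle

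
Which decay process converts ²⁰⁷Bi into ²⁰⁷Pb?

beta-plus decay or electron capture

ΔA = 207 − 207 = 0; ΔZ = 82 − 83 = -1.
A is unchanged and Z drops by 1 — a proton has become a neutron (β⁺ emission or electron capture).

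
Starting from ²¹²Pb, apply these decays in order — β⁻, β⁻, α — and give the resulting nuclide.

Start: (A, Z) = (212, 82).
After β⁻: (212, 83).
After β⁻: (212, 84).
After α: (208, 82).
Z = 82 is lead.

Pb-208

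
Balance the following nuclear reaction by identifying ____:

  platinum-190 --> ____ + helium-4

Conserve mass number: 190 = A + 4, so A = 186.
Conserve atomic number: 78 = Z + 2, so Z = 76.
Z = 76 is osmium, so the species is osmium-186.

Os-186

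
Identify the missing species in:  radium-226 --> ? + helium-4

Rn-222

Conserve mass number: 226 = A + 4, so A = 222.
Conserve atomic number: 88 = Z + 2, so Z = 86.
Z = 86 is radon, so the species is radon-222.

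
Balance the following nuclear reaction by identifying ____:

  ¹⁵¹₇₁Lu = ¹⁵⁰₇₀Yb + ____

Conserve mass number: 151 = 150 + A, so A = 1.
Conserve atomic number: 71 = 70 + Z, so Z = 1.
A = 1 and Z = 1 is ¹₁H — a proton.

proton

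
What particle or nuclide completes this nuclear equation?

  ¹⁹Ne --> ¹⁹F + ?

positron

Conserve mass number: 19 = 19 + A, so A = 0.
Conserve atomic number: 10 = 9 + Z, so Z = 1.
A = 0 and Z = 1 is e⁺ — a positron.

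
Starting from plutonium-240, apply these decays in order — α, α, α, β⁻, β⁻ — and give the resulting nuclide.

Start: (A, Z) = (240, 94).
After α: (236, 92).
After α: (232, 90).
After α: (228, 88).
After β⁻: (228, 89).
After β⁻: (228, 90).
Z = 90 is thorium.

Th-228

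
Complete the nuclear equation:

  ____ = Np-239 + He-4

Am-243

Conserve mass number: A = 239 + 4, so A = 243.
Conserve atomic number: Z = 93 + 2, so Z = 95.
Z = 95 is americium, so the species is Am-243.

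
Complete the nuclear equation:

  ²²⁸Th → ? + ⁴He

Conserve mass number: 228 = A + 4, so A = 224.
Conserve atomic number: 90 = Z + 2, so Z = 88.
Z = 88 is radium, so the species is ²²⁴Ra.

Ra-224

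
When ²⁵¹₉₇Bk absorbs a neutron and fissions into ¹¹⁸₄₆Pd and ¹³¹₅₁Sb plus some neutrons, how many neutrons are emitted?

3

Conserve mass number: 252 = 118 + 131 + k, so k = 252 − 249 = 3.
Check atomic number: 97 = 46 + 51 + 0 = 97. ✓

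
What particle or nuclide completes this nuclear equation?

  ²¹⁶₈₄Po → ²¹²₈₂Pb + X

Conserve mass number: 216 = 212 + A, so A = 4.
Conserve atomic number: 84 = 82 + Z, so Z = 2.
A = 4 and Z = 2 is ⁴₂He — an alpha particle.

alpha particle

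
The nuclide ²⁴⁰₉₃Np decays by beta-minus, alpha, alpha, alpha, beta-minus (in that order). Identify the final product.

Start: (A, Z) = (240, 93).
After β⁻: (240, 94).
After α: (236, 92).
After α: (232, 90).
After α: (228, 88).
After β⁻: (228, 89).
Z = 89 is actinium.

Ac-228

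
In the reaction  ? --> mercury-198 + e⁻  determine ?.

Conserve mass number: A = 198 + 0, so A = 198.
Conserve atomic number: Z = 80 − 1, so Z = 79.
Z = 79 is gold, so the species is gold-198.

Au-198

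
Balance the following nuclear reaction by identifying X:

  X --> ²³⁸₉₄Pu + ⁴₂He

Cm-242

Conserve mass number: A = 238 + 4, so A = 242.
Conserve atomic number: Z = 94 + 2, so Z = 96.
Z = 96 is curium, so the species is ²⁴²₉₆Cm.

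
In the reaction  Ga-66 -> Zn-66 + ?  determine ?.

Conserve mass number: 66 = 66 + A, so A = 0.
Conserve atomic number: 31 = 30 + Z, so Z = 1.
A = 0 and Z = 1 is e⁺ — a positron.

positron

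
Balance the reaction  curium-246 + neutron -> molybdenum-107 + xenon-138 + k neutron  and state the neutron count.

2

Conserve mass number: 247 = 107 + 138 + k, so k = 247 − 245 = 2.
Check atomic number: 96 = 42 + 54 + 0 = 96. ✓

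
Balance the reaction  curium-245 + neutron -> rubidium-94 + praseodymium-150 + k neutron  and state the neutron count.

Conserve mass number: 246 = 94 + 150 + k, so k = 246 − 244 = 2.
Check atomic number: 96 = 37 + 59 + 0 = 96. ✓

2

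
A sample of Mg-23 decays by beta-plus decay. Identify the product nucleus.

Beta-plus decay: mass number changes by +0, atomic number by -1.
A: 23 = 23; Z: 12 − 1 = 11.
Z = 11 is sodium, so the daughter is Na-23.

Na-23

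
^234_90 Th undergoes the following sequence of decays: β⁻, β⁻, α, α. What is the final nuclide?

Start: (A, Z) = (234, 90).
After β⁻: (234, 91).
After β⁻: (234, 92).
After α: (230, 90).
After α: (226, 88).
Z = 88 is radium.

Ra-226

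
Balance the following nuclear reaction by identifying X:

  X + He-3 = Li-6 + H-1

alpha particle

Conserve mass number: A + 3 = 6 + 1, so A = 4.
Conserve atomic number: Z + 2 = 3 + 1, so Z = 2.
A = 4 and Z = 2 is He-4 — an alpha particle.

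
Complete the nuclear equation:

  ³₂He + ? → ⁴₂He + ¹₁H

deuteron

Conserve mass number: 3 + A = 4 + 1, so A = 2.
Conserve atomic number: 2 + Z = 2 + 1, so Z = 1.
A = 2 and Z = 1 is ²₁H — a deuteron.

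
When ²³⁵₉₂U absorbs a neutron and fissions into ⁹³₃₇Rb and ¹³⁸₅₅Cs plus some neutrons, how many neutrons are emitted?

Conserve mass number: 236 = 93 + 138 + k, so k = 236 − 231 = 5.
Check atomic number: 92 = 37 + 55 + 0 = 92. ✓

5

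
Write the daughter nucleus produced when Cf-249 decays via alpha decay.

Alpha decay: mass number changes by -4, atomic number by -2.
A: 249 − 4 = 245; Z: 98 − 2 = 96.
Z = 96 is curium, so the daughter is Cm-245.

Cm-245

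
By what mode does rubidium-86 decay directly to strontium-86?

ΔA = 86 − 86 = 0; ΔZ = 38 − 37 = +1.
A is unchanged and Z rises by 1 — a neutron has become a proton (β⁻ decay).

beta-minus decay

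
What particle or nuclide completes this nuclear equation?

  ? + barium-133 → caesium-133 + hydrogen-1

Conserve mass number: A + 133 = 133 + 1, so A = 1.
Conserve atomic number: Z + 56 = 55 + 1, so Z = 0.
A = 1 and Z = 0 is neutron — a neutron.

neutron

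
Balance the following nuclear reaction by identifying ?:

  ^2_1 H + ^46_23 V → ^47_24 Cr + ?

Conserve mass number: 2 + 46 = 47 + A, so A = 1.
Conserve atomic number: 1 + 23 = 24 + Z, so Z = 0.
A = 1 and Z = 0 is ^1_0 n — a neutron.

neutron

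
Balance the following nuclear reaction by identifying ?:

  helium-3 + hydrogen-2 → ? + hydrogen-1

Conserve mass number: 3 + 2 = A + 1, so A = 4.
Conserve atomic number: 2 + 1 = Z + 1, so Z = 2.
A = 4 and Z = 2 is helium-4 — an alpha particle.

He-4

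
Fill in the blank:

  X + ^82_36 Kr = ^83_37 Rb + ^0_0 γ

Conserve mass number: A + 82 = 83 + 0, so A = 1.
Conserve atomic number: Z + 36 = 37 + 0, so Z = 1.
A = 1 and Z = 1 is ^1_1 H — a proton.

proton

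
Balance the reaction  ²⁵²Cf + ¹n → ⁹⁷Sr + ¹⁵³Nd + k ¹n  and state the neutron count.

Conserve mass number: 253 = 97 + 153 + k, so k = 253 − 250 = 3.
Check atomic number: 98 = 38 + 60 + 0 = 98. ✓

3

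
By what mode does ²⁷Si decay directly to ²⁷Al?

ΔA = 27 − 27 = 0; ΔZ = 13 − 14 = -1.
A is unchanged and Z drops by 1 — a proton has become a neutron (β⁺ emission or electron capture).

beta-plus decay or electron capture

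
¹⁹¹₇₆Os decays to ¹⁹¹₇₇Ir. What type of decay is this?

ΔA = 191 − 191 = 0; ΔZ = 77 − 76 = +1.
A is unchanged and Z rises by 1 — a neutron has become a proton (β⁻ decay).

beta-minus decay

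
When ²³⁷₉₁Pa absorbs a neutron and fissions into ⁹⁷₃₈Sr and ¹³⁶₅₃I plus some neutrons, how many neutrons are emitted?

5

Conserve mass number: 238 = 97 + 136 + k, so k = 238 − 233 = 5.
Check atomic number: 91 = 38 + 53 + 0 = 91. ✓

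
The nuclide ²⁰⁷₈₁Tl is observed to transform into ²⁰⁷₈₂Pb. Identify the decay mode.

ΔA = 207 − 207 = 0; ΔZ = 82 − 81 = +1.
A is unchanged and Z rises by 1 — a neutron has become a proton (β⁻ decay).

beta-minus decay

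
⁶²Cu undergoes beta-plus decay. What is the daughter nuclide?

Beta-plus decay: mass number changes by +0, atomic number by -1.
A: 62 = 62; Z: 29 − 1 = 28.
Z = 28 is nickel, so the daughter is ⁶²Ni.

Ni-62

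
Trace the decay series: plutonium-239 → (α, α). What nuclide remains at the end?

Th-231

Start: (A, Z) = (239, 94).
After α: (235, 92).
After α: (231, 90).
Z = 90 is thorium.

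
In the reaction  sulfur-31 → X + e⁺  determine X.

Conserve mass number: 31 = A + 0, so A = 31.
Conserve atomic number: 16 = Z + 1, so Z = 15.
Z = 15 is phosphorus, so the species is phosphorus-31.

P-31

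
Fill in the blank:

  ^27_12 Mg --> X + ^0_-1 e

Conserve mass number: 27 = A + 0, so A = 27.
Conserve atomic number: 12 = Z − 1, so Z = 13.
Z = 13 is aluminium, so the species is ^27_13 Al.

Al-27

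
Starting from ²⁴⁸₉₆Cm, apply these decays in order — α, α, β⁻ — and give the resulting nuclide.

Np-240

Start: (A, Z) = (248, 96).
After α: (244, 94).
After α: (240, 92).
After β⁻: (240, 93).
Z = 93 is neptunium.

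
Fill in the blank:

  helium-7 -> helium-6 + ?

neutron

Conserve mass number: 7 = 6 + A, so A = 1.
Conserve atomic number: 2 = 2 + Z, so Z = 0.
A = 1 and Z = 0 is neutron — a neutron.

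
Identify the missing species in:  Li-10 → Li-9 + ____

neutron

Conserve mass number: 10 = 9 + A, so A = 1.
Conserve atomic number: 3 = 3 + Z, so Z = 0.
A = 1 and Z = 0 is n — a neutron.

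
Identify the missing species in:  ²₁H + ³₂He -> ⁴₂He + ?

Conserve mass number: 2 + 3 = 4 + A, so A = 1.
Conserve atomic number: 1 + 2 = 2 + Z, so Z = 1.
A = 1 and Z = 1 is ¹₁H — a proton.

proton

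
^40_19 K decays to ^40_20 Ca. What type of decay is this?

beta-minus decay

ΔA = 40 − 40 = 0; ΔZ = 20 − 19 = +1.
A is unchanged and Z rises by 1 — a neutron has become a proton (β⁻ decay).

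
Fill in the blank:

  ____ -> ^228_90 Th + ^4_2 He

Conserve mass number: A = 228 + 4, so A = 232.
Conserve atomic number: Z = 90 + 2, so Z = 92.
Z = 92 is uranium, so the species is ^232_92 U.

U-232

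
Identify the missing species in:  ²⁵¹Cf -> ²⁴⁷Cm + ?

Conserve mass number: 251 = 247 + A, so A = 4.
Conserve atomic number: 98 = 96 + Z, so Z = 2.
A = 4 and Z = 2 is ⁴He — an alpha particle.

alpha particle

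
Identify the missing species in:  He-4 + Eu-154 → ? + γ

Tb-158

Conserve mass number: 4 + 154 = A + 0, so A = 158.
Conserve atomic number: 2 + 63 = Z + 0, so Z = 65.
Z = 65 is terbium, so the species is Tb-158.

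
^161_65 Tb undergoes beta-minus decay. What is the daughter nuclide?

Beta-minus decay: mass number changes by +0, atomic number by +1.
A: 161 = 161; Z: 65 + 1 = 66.
Z = 66 is dysprosium, so the daughter is ^161_66 Dy.

Dy-161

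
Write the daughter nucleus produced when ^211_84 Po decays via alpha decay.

Alpha decay: mass number changes by -4, atomic number by -2.
A: 211 − 4 = 207; Z: 84 − 2 = 82.
Z = 82 is lead, so the daughter is ^207_82 Pb.

Pb-207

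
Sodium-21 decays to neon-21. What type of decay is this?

beta-plus decay or electron capture

ΔA = 21 − 21 = 0; ΔZ = 10 − 11 = -1.
A is unchanged and Z drops by 1 — a proton has become a neutron (β⁺ emission or electron capture).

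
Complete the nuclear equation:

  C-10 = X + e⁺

Conserve mass number: 10 = A + 0, so A = 10.
Conserve atomic number: 6 = Z + 1, so Z = 5.
Z = 5 is boron, so the species is B-10.

B-10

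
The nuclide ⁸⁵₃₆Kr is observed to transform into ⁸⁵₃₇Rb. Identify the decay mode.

beta-minus decay

ΔA = 85 − 85 = 0; ΔZ = 37 − 36 = +1.
A is unchanged and Z rises by 1 — a neutron has become a proton (β⁻ decay).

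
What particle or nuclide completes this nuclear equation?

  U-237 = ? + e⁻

Np-237

Conserve mass number: 237 = A + 0, so A = 237.
Conserve atomic number: 92 = Z − 1, so Z = 93.
Z = 93 is neptunium, so the species is Np-237.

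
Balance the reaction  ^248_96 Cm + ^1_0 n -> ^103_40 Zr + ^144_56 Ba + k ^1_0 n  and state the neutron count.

Conserve mass number: 249 = 103 + 144 + k, so k = 249 − 247 = 2.
Check atomic number: 96 = 40 + 56 + 0 = 96. ✓

2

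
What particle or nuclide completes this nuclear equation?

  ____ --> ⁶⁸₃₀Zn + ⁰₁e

Conserve mass number: A = 68 + 0, so A = 68.
Conserve atomic number: Z = 30 + 1, so Z = 31.
Z = 31 is gallium, so the species is ⁶⁸₃₁Ga.

Ga-68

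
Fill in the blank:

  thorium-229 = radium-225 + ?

alpha particle

Conserve mass number: 229 = 225 + A, so A = 4.
Conserve atomic number: 90 = 88 + Z, so Z = 2.
A = 4 and Z = 2 is helium-4 — an alpha particle.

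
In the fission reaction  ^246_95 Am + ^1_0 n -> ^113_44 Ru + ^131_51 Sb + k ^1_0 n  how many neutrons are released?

Conserve mass number: 247 = 113 + 131 + k, so k = 247 − 244 = 3.
Check atomic number: 95 = 44 + 51 + 0 = 95. ✓

3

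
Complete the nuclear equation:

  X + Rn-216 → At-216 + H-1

Conserve mass number: A + 216 = 216 + 1, so A = 1.
Conserve atomic number: Z + 86 = 85 + 1, so Z = 0.
A = 1 and Z = 0 is n — a neutron.

neutron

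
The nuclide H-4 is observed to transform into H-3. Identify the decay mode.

ΔA = 3 − 4 = -1; ΔZ = 1 − 1 = +0.
A drops by 1 with Z unchanged — a neutron was emitted.

neutron emission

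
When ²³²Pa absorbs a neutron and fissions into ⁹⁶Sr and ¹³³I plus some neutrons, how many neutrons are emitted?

Conserve mass number: 233 = 96 + 133 + k, so k = 233 − 229 = 4.
Check atomic number: 91 = 38 + 53 + 0 = 91. ✓

4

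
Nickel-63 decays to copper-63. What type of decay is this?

beta-minus decay

ΔA = 63 − 63 = 0; ΔZ = 29 − 28 = +1.
A is unchanged and Z rises by 1 — a neutron has become a proton (β⁻ decay).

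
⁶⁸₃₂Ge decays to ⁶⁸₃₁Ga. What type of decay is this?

ΔA = 68 − 68 = 0; ΔZ = 31 − 32 = -1.
A is unchanged and Z drops by 1 — a proton has become a neutron (β⁺ emission or electron capture).

beta-plus decay or electron capture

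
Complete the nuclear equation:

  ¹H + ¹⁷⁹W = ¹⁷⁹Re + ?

neutron

Conserve mass number: 1 + 179 = 179 + A, so A = 1.
Conserve atomic number: 1 + 74 = 75 + Z, so Z = 0.
A = 1 and Z = 0 is ¹n — a neutron.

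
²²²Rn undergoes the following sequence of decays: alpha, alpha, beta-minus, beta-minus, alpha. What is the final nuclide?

Start: (A, Z) = (222, 86).
After α: (218, 84).
After α: (214, 82).
After β⁻: (214, 83).
After β⁻: (214, 84).
After α: (210, 82).
Z = 82 is lead.

Pb-210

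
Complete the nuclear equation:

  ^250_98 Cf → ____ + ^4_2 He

Cm-246

Conserve mass number: 250 = A + 4, so A = 246.
Conserve atomic number: 98 = Z + 2, so Z = 96.
Z = 96 is curium, so the species is ^246_96 Cm.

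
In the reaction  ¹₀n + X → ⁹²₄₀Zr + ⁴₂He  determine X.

Conserve mass number: 1 + A = 92 + 4, so A = 95.
Conserve atomic number: 0 + Z = 40 + 2, so Z = 42.
Z = 42 is molybdenum, so the species is ⁹⁵₄₂Mo.

Mo-95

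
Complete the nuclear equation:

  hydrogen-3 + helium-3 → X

Conserve mass number: 3 + 3 = A, so A = 6.
Conserve atomic number: 1 + 2 = Z, so Z = 3.
Z = 3 is lithium, so the species is lithium-6.

Li-6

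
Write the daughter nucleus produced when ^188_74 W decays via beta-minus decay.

Re-188

Beta-minus decay: mass number changes by +0, atomic number by +1.
A: 188 = 188; Z: 74 + 1 = 75.
Z = 75 is rhenium, so the daughter is ^188_75 Re.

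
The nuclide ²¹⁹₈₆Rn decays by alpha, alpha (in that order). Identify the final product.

Pb-211

Start: (A, Z) = (219, 86).
After α: (215, 84).
After α: (211, 82).
Z = 82 is lead.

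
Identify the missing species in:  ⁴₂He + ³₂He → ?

Conserve mass number: 4 + 3 = A, so A = 7.
Conserve atomic number: 2 + 2 = Z, so Z = 4.
Z = 4 is beryllium, so the species is ⁷₄Be.

Be-7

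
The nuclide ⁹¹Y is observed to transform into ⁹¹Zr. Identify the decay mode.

ΔA = 91 − 91 = 0; ΔZ = 40 − 39 = +1.
A is unchanged and Z rises by 1 — a neutron has become a proton (β⁻ decay).

beta-minus decay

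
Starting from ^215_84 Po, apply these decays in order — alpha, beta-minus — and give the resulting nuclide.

Start: (A, Z) = (215, 84).
After α: (211, 82).
After β⁻: (211, 83).
Z = 83 is bismuth.

Bi-211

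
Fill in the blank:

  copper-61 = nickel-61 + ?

positron

Conserve mass number: 61 = 61 + A, so A = 0.
Conserve atomic number: 29 = 28 + Z, so Z = 1.
A = 0 and Z = 1 is e⁺ — a positron.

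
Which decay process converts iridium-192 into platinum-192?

beta-minus decay

ΔA = 192 − 192 = 0; ΔZ = 78 − 77 = +1.
A is unchanged and Z rises by 1 — a neutron has become a proton (β⁻ decay).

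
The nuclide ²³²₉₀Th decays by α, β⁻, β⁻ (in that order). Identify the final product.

Th-228

Start: (A, Z) = (232, 90).
After α: (228, 88).
After β⁻: (228, 89).
After β⁻: (228, 90).
Z = 90 is thorium.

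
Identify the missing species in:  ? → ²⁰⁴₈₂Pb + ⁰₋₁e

Conserve mass number: A = 204 + 0, so A = 204.
Conserve atomic number: Z = 82 − 1, so Z = 81.
Z = 81 is thallium, so the species is ²⁰⁴₈₁Tl.

Tl-204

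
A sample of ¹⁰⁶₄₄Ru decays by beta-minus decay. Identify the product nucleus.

Beta-minus decay: mass number changes by +0, atomic number by +1.
A: 106 = 106; Z: 44 + 1 = 45.
Z = 45 is rhodium, so the daughter is ¹⁰⁶₄₅Rh.

Rh-106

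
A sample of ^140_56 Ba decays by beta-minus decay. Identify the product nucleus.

Beta-minus decay: mass number changes by +0, atomic number by +1.
A: 140 = 140; Z: 56 + 1 = 57.
Z = 57 is lanthanum, so the daughter is ^140_57 La.

La-140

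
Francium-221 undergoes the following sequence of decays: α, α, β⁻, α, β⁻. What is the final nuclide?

Start: (A, Z) = (221, 87).
After α: (217, 85).
After α: (213, 83).
After β⁻: (213, 84).
After α: (209, 82).
After β⁻: (209, 83).
Z = 83 is bismuth.

Bi-209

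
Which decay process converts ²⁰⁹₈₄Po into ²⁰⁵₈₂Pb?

alpha decay

ΔA = 205 − 209 = -4; ΔZ = 82 − 84 = -2.
A drops by 4 and Z drops by 2 — the signature of alpha emission.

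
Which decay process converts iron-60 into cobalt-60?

ΔA = 60 − 60 = 0; ΔZ = 27 − 26 = +1.
A is unchanged and Z rises by 1 — a neutron has become a proton (β⁻ decay).

beta-minus decay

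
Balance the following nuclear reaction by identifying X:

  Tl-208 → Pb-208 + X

Conserve mass number: 208 = 208 + A, so A = 0.
Conserve atomic number: 81 = 82 + Z, so Z = -1.
A = 0 and Z = -1 is e⁻ — a beta-minus particle.

beta-minus particle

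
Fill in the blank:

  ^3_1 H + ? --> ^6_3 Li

He-3

Conserve mass number: 3 + A = 6, so A = 3.
Conserve atomic number: 1 + Z = 3, so Z = 2.
Z = 2 is helium, so the species is ^3_2 He.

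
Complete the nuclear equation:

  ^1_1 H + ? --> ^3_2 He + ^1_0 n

Conserve mass number: 1 + A = 3 + 1, so A = 3.
Conserve atomic number: 1 + Z = 2 + 0, so Z = 1.
A = 3 and Z = 1 is ^3_1 H — a triton.

triton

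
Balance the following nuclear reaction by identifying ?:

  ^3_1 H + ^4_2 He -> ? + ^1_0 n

Li-6

Conserve mass number: 3 + 4 = A + 1, so A = 6.
Conserve atomic number: 1 + 2 = Z + 0, so Z = 3.
Z = 3 is lithium, so the species is ^6_3 Li.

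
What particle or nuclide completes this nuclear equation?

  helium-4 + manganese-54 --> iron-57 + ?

Conserve mass number: 4 + 54 = 57 + A, so A = 1.
Conserve atomic number: 2 + 25 = 26 + Z, so Z = 1.
A = 1 and Z = 1 is hydrogen-1 — a proton.

proton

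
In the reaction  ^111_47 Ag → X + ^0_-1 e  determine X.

Cd-111

Conserve mass number: 111 = A + 0, so A = 111.
Conserve atomic number: 47 = Z − 1, so Z = 48.
Z = 48 is cadmium, so the species is ^111_48 Cd.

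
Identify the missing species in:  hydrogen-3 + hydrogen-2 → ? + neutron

He-4

Conserve mass number: 3 + 2 = A + 1, so A = 4.
Conserve atomic number: 1 + 1 = Z + 0, so Z = 2.
A = 4 and Z = 2 is helium-4 — an alpha particle.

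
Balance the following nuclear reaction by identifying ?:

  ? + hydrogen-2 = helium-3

Conserve mass number: A + 2 = 3, so A = 1.
Conserve atomic number: Z + 1 = 2, so Z = 1.
A = 1 and Z = 1 is hydrogen-1 — a proton.

proton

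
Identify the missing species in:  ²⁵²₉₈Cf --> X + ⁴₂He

Conserve mass number: 252 = A + 4, so A = 248.
Conserve atomic number: 98 = Z + 2, so Z = 96.
Z = 96 is curium, so the species is ²⁴⁸₉₆Cm.

Cm-248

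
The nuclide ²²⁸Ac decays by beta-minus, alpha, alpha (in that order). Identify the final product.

Start: (A, Z) = (228, 89).
After β⁻: (228, 90).
After α: (224, 88).
After α: (220, 86).
Z = 86 is radon.

Rn-220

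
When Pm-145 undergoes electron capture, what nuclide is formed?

Nd-145

Electron capture: mass number changes by +0, atomic number by -1.
A: 145 = 145; Z: 61 − 1 = 60.
Z = 60 is neodymium, so the daughter is Nd-145.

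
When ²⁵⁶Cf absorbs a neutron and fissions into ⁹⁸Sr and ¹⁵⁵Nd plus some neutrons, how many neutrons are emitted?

Conserve mass number: 257 = 98 + 155 + k, so k = 257 − 253 = 4.
Check atomic number: 98 = 38 + 60 + 0 = 98. ✓

4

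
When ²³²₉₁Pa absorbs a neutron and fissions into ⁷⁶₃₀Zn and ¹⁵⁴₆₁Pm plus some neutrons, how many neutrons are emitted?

3

Conserve mass number: 233 = 76 + 154 + k, so k = 233 − 230 = 3.
Check atomic number: 91 = 30 + 61 + 0 = 91. ✓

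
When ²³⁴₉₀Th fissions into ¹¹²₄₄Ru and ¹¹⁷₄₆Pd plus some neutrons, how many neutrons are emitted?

5

Conserve mass number: 234 = 112 + 117 + k, so k = 234 − 229 = 5.
Check atomic number: 90 = 44 + 46 + 0 = 90. ✓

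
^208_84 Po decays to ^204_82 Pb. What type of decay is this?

ΔA = 204 − 208 = -4; ΔZ = 82 − 84 = -2.
A drops by 4 and Z drops by 2 — the signature of alpha emission.

alpha decay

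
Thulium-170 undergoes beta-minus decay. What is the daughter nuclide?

Yb-170

Beta-minus decay: mass number changes by +0, atomic number by +1.
A: 170 = 170; Z: 69 + 1 = 70.
Z = 70 is ytterbium, so the daughter is ytterbium-170.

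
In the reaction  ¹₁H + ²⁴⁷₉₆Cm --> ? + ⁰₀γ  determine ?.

Bk-248

Conserve mass number: 1 + 247 = A + 0, so A = 248.
Conserve atomic number: 1 + 96 = Z + 0, so Z = 97.
Z = 97 is berkelium, so the species is ²⁴⁸₉₇Bk.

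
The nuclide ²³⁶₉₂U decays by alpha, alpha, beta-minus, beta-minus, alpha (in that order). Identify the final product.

Start: (A, Z) = (236, 92).
After α: (232, 90).
After α: (228, 88).
After β⁻: (228, 89).
After β⁻: (228, 90).
After α: (224, 88).
Z = 88 is radium.

Ra-224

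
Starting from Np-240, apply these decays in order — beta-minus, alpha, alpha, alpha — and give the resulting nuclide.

Ra-228

Start: (A, Z) = (240, 93).
After β⁻: (240, 94).
After α: (236, 92).
After α: (232, 90).
After α: (228, 88).
Z = 88 is radium.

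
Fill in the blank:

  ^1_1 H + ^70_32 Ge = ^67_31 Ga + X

alpha particle

Conserve mass number: 1 + 70 = 67 + A, so A = 4.
Conserve atomic number: 1 + 32 = 31 + Z, so Z = 2.
A = 4 and Z = 2 is ^4_2 He — an alpha particle.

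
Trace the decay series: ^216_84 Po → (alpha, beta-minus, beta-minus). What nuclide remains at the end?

Po-212

Start: (A, Z) = (216, 84).
After α: (212, 82).
After β⁻: (212, 83).
After β⁻: (212, 84).
Z = 84 is polonium.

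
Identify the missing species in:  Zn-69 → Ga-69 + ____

beta-minus particle

Conserve mass number: 69 = 69 + A, so A = 0.
Conserve atomic number: 30 = 31 + Z, so Z = -1.
A = 0 and Z = -1 is e⁻ — a beta-minus particle.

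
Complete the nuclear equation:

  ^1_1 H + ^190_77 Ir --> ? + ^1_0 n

Pt-190

Conserve mass number: 1 + 190 = A + 1, so A = 190.
Conserve atomic number: 1 + 77 = Z + 0, so Z = 78.
Z = 78 is platinum, so the species is ^190_78 Pt.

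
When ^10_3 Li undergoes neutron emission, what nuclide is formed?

Li-9

Neutron emission: mass number changes by -1, atomic number by +0.
A: 10 − 1 = 9; Z: 3 = 3.
Z = 3 is lithium, so the daughter is ^9_3 Li.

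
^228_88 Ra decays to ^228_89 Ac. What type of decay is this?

ΔA = 228 − 228 = 0; ΔZ = 89 − 88 = +1.
A is unchanged and Z rises by 1 — a neutron has become a proton (β⁻ decay).

beta-minus decay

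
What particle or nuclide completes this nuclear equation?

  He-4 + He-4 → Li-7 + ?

Conserve mass number: 4 + 4 = 7 + A, so A = 1.
Conserve atomic number: 2 + 2 = 3 + Z, so Z = 1.
A = 1 and Z = 1 is H-1 — a proton.

proton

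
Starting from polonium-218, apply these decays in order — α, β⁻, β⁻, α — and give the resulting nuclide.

Pb-210

Start: (A, Z) = (218, 84).
After α: (214, 82).
After β⁻: (214, 83).
After β⁻: (214, 84).
After α: (210, 82).
Z = 82 is lead.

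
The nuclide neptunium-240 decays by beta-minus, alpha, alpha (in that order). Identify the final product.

Start: (A, Z) = (240, 93).
After β⁻: (240, 94).
After α: (236, 92).
After α: (232, 90).
Z = 90 is thorium.

Th-232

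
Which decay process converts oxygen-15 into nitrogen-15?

ΔA = 15 − 15 = 0; ΔZ = 7 − 8 = -1.
A is unchanged and Z drops by 1 — a proton has become a neutron (β⁺ emission or electron capture).

beta-plus decay or electron capture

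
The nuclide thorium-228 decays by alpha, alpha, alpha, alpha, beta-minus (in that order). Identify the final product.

Start: (A, Z) = (228, 90).
After α: (224, 88).
After α: (220, 86).
After α: (216, 84).
After α: (212, 82).
After β⁻: (212, 83).
Z = 83 is bismuth.

Bi-212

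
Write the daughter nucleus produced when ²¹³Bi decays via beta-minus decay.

Po-213

Beta-minus decay: mass number changes by +0, atomic number by +1.
A: 213 = 213; Z: 83 + 1 = 84.
Z = 84 is polonium, so the daughter is ²¹³Po.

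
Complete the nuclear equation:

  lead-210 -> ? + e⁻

Conserve mass number: 210 = A + 0, so A = 210.
Conserve atomic number: 82 = Z − 1, so Z = 83.
Z = 83 is bismuth, so the species is bismuth-210.

Bi-210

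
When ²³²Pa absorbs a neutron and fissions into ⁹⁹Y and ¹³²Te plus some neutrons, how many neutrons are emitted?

2

Conserve mass number: 233 = 99 + 132 + k, so k = 233 − 231 = 2.
Check atomic number: 91 = 39 + 52 + 0 = 91. ✓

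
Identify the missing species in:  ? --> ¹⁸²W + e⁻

Conserve mass number: A = 182 + 0, so A = 182.
Conserve atomic number: Z = 74 − 1, so Z = 73.
Z = 73 is tantalum, so the species is ¹⁸²Ta.

Ta-182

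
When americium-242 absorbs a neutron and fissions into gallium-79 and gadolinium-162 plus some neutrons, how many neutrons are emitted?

2

Conserve mass number: 243 = 79 + 162 + k, so k = 243 − 241 = 2.
Check atomic number: 95 = 31 + 64 + 0 = 95. ✓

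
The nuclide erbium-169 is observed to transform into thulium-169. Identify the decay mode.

beta-minus decay

ΔA = 169 − 169 = 0; ΔZ = 69 − 68 = +1.
A is unchanged and Z rises by 1 — a neutron has become a proton (β⁻ decay).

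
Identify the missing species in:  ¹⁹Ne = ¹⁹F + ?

positron

Conserve mass number: 19 = 19 + A, so A = 0.
Conserve atomic number: 10 = 9 + Z, so Z = 1.
A = 0 and Z = 1 is e⁺ — a positron.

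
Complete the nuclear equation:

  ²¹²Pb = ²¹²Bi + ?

beta-minus particle

Conserve mass number: 212 = 212 + A, so A = 0.
Conserve atomic number: 82 = 83 + Z, so Z = -1.
A = 0 and Z = -1 is e⁻ — a beta-minus particle.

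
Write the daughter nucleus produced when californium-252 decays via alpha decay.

Cm-248

Alpha decay: mass number changes by -4, atomic number by -2.
A: 252 − 4 = 248; Z: 98 − 2 = 96.
Z = 96 is curium, so the daughter is curium-248.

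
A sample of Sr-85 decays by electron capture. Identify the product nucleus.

Rb-85

Electron capture: mass number changes by +0, atomic number by -1.
A: 85 = 85; Z: 38 − 1 = 37.
Z = 37 is rubidium, so the daughter is Rb-85.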